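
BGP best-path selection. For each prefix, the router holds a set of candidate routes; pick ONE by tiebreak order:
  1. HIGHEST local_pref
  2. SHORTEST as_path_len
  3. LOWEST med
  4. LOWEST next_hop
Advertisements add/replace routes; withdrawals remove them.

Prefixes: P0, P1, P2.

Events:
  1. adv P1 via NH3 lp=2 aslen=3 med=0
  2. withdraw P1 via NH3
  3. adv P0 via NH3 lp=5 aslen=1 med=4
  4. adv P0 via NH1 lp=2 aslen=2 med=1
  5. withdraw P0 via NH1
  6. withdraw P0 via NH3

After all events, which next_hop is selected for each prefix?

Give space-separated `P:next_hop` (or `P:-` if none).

Op 1: best P0=- P1=NH3 P2=-
Op 2: best P0=- P1=- P2=-
Op 3: best P0=NH3 P1=- P2=-
Op 4: best P0=NH3 P1=- P2=-
Op 5: best P0=NH3 P1=- P2=-
Op 6: best P0=- P1=- P2=-

Answer: P0:- P1:- P2:-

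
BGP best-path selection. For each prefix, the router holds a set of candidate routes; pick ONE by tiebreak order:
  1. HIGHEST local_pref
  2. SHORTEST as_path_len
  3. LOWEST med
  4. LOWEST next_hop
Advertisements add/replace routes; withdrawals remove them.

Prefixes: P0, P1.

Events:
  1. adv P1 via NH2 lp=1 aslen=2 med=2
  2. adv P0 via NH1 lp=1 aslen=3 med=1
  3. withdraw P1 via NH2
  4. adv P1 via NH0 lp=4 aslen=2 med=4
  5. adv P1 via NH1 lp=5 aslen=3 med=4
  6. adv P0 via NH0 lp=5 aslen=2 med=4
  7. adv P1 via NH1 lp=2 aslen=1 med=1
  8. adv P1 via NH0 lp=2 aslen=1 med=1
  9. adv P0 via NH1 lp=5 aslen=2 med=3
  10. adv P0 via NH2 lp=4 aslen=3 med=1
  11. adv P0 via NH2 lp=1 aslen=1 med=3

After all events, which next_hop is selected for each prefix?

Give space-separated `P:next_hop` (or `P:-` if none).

Answer: P0:NH1 P1:NH0

Derivation:
Op 1: best P0=- P1=NH2
Op 2: best P0=NH1 P1=NH2
Op 3: best P0=NH1 P1=-
Op 4: best P0=NH1 P1=NH0
Op 5: best P0=NH1 P1=NH1
Op 6: best P0=NH0 P1=NH1
Op 7: best P0=NH0 P1=NH0
Op 8: best P0=NH0 P1=NH0
Op 9: best P0=NH1 P1=NH0
Op 10: best P0=NH1 P1=NH0
Op 11: best P0=NH1 P1=NH0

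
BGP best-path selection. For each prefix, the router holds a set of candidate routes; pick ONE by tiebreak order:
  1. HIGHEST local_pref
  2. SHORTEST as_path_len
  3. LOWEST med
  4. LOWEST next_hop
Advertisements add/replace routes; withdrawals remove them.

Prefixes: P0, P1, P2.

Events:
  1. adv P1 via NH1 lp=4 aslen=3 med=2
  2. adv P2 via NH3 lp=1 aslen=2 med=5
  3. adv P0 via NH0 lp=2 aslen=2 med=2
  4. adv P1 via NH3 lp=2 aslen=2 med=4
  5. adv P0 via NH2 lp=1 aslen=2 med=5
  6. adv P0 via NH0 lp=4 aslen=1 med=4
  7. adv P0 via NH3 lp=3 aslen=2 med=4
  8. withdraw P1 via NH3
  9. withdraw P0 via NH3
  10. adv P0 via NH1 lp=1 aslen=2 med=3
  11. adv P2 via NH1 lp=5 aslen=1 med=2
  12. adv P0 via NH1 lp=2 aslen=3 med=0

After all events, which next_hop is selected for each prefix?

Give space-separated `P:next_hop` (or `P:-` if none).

Answer: P0:NH0 P1:NH1 P2:NH1

Derivation:
Op 1: best P0=- P1=NH1 P2=-
Op 2: best P0=- P1=NH1 P2=NH3
Op 3: best P0=NH0 P1=NH1 P2=NH3
Op 4: best P0=NH0 P1=NH1 P2=NH3
Op 5: best P0=NH0 P1=NH1 P2=NH3
Op 6: best P0=NH0 P1=NH1 P2=NH3
Op 7: best P0=NH0 P1=NH1 P2=NH3
Op 8: best P0=NH0 P1=NH1 P2=NH3
Op 9: best P0=NH0 P1=NH1 P2=NH3
Op 10: best P0=NH0 P1=NH1 P2=NH3
Op 11: best P0=NH0 P1=NH1 P2=NH1
Op 12: best P0=NH0 P1=NH1 P2=NH1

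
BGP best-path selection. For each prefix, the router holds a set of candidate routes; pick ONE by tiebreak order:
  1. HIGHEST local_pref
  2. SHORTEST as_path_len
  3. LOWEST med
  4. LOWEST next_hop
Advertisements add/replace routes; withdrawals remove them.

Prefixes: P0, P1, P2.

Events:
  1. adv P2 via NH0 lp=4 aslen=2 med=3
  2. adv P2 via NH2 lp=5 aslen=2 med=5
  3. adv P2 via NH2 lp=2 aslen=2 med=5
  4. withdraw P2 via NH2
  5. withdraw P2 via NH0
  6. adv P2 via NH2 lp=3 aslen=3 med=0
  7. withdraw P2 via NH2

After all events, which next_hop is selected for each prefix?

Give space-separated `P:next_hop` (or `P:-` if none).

Answer: P0:- P1:- P2:-

Derivation:
Op 1: best P0=- P1=- P2=NH0
Op 2: best P0=- P1=- P2=NH2
Op 3: best P0=- P1=- P2=NH0
Op 4: best P0=- P1=- P2=NH0
Op 5: best P0=- P1=- P2=-
Op 6: best P0=- P1=- P2=NH2
Op 7: best P0=- P1=- P2=-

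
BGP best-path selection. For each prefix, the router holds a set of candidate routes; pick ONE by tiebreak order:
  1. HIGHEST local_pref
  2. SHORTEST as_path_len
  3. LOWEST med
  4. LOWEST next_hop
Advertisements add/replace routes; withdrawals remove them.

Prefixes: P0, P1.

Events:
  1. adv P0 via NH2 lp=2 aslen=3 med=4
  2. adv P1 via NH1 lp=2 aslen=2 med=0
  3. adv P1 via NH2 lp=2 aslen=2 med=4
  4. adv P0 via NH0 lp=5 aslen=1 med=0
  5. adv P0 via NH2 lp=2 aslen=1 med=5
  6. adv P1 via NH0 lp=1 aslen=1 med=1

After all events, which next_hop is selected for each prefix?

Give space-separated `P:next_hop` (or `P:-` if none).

Answer: P0:NH0 P1:NH1

Derivation:
Op 1: best P0=NH2 P1=-
Op 2: best P0=NH2 P1=NH1
Op 3: best P0=NH2 P1=NH1
Op 4: best P0=NH0 P1=NH1
Op 5: best P0=NH0 P1=NH1
Op 6: best P0=NH0 P1=NH1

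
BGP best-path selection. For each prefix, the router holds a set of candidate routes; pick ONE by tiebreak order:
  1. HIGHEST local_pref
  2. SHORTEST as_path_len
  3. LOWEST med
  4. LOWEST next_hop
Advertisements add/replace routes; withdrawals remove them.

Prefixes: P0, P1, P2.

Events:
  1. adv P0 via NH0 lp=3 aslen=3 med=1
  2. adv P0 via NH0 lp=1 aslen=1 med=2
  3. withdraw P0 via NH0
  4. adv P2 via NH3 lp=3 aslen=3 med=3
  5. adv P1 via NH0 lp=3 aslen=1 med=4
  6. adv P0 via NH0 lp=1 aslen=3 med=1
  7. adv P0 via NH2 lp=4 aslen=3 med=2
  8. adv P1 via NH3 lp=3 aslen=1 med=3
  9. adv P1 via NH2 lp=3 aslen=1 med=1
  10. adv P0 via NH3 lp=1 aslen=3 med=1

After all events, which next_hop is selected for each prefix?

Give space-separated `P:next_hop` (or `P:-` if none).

Answer: P0:NH2 P1:NH2 P2:NH3

Derivation:
Op 1: best P0=NH0 P1=- P2=-
Op 2: best P0=NH0 P1=- P2=-
Op 3: best P0=- P1=- P2=-
Op 4: best P0=- P1=- P2=NH3
Op 5: best P0=- P1=NH0 P2=NH3
Op 6: best P0=NH0 P1=NH0 P2=NH3
Op 7: best P0=NH2 P1=NH0 P2=NH3
Op 8: best P0=NH2 P1=NH3 P2=NH3
Op 9: best P0=NH2 P1=NH2 P2=NH3
Op 10: best P0=NH2 P1=NH2 P2=NH3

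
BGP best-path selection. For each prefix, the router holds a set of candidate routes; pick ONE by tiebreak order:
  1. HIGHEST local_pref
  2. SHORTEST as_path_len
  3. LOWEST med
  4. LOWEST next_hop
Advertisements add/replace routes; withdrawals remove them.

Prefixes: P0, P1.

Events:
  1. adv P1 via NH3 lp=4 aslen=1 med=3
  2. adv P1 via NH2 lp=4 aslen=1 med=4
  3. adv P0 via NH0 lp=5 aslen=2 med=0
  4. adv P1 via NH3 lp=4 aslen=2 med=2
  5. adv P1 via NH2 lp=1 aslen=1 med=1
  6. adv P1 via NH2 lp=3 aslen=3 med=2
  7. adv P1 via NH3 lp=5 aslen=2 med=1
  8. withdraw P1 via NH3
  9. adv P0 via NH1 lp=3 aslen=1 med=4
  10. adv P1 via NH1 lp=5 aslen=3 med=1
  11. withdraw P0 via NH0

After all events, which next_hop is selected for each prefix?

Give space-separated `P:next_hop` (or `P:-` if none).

Answer: P0:NH1 P1:NH1

Derivation:
Op 1: best P0=- P1=NH3
Op 2: best P0=- P1=NH3
Op 3: best P0=NH0 P1=NH3
Op 4: best P0=NH0 P1=NH2
Op 5: best P0=NH0 P1=NH3
Op 6: best P0=NH0 P1=NH3
Op 7: best P0=NH0 P1=NH3
Op 8: best P0=NH0 P1=NH2
Op 9: best P0=NH0 P1=NH2
Op 10: best P0=NH0 P1=NH1
Op 11: best P0=NH1 P1=NH1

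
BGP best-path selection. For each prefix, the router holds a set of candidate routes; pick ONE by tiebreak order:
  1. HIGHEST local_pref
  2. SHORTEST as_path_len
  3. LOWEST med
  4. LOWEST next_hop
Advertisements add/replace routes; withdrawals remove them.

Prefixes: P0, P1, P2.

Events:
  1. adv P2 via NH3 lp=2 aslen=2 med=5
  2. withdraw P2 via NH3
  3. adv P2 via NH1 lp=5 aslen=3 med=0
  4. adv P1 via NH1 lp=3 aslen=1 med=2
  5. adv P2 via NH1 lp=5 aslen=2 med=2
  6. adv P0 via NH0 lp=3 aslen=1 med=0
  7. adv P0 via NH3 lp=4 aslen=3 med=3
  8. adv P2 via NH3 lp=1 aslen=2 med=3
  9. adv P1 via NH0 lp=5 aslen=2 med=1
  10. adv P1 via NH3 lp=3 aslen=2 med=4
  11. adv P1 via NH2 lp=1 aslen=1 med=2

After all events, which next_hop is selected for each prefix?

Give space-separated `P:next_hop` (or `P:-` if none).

Answer: P0:NH3 P1:NH0 P2:NH1

Derivation:
Op 1: best P0=- P1=- P2=NH3
Op 2: best P0=- P1=- P2=-
Op 3: best P0=- P1=- P2=NH1
Op 4: best P0=- P1=NH1 P2=NH1
Op 5: best P0=- P1=NH1 P2=NH1
Op 6: best P0=NH0 P1=NH1 P2=NH1
Op 7: best P0=NH3 P1=NH1 P2=NH1
Op 8: best P0=NH3 P1=NH1 P2=NH1
Op 9: best P0=NH3 P1=NH0 P2=NH1
Op 10: best P0=NH3 P1=NH0 P2=NH1
Op 11: best P0=NH3 P1=NH0 P2=NH1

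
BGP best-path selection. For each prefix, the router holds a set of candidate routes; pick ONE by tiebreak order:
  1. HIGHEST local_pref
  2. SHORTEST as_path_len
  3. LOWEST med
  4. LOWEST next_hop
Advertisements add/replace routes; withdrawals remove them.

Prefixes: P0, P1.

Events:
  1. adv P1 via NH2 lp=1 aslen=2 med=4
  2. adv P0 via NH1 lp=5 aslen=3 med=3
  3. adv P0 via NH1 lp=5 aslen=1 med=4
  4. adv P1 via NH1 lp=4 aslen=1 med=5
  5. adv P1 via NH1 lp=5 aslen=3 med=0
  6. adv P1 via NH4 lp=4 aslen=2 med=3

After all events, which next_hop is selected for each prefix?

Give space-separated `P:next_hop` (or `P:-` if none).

Op 1: best P0=- P1=NH2
Op 2: best P0=NH1 P1=NH2
Op 3: best P0=NH1 P1=NH2
Op 4: best P0=NH1 P1=NH1
Op 5: best P0=NH1 P1=NH1
Op 6: best P0=NH1 P1=NH1

Answer: P0:NH1 P1:NH1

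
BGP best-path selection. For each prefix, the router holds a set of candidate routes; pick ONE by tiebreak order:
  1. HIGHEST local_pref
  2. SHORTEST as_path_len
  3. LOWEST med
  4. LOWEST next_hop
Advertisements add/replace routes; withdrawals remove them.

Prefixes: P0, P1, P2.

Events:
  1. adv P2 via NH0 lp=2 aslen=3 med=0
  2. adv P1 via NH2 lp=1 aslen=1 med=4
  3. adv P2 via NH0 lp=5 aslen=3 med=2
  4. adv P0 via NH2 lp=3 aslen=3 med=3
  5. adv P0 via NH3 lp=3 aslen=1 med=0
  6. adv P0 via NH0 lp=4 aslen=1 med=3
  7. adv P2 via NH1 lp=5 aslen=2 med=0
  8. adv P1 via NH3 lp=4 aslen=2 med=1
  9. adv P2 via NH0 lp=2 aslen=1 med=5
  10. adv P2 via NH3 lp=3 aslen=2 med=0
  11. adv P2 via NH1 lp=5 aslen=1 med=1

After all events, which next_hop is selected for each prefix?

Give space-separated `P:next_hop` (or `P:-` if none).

Op 1: best P0=- P1=- P2=NH0
Op 2: best P0=- P1=NH2 P2=NH0
Op 3: best P0=- P1=NH2 P2=NH0
Op 4: best P0=NH2 P1=NH2 P2=NH0
Op 5: best P0=NH3 P1=NH2 P2=NH0
Op 6: best P0=NH0 P1=NH2 P2=NH0
Op 7: best P0=NH0 P1=NH2 P2=NH1
Op 8: best P0=NH0 P1=NH3 P2=NH1
Op 9: best P0=NH0 P1=NH3 P2=NH1
Op 10: best P0=NH0 P1=NH3 P2=NH1
Op 11: best P0=NH0 P1=NH3 P2=NH1

Answer: P0:NH0 P1:NH3 P2:NH1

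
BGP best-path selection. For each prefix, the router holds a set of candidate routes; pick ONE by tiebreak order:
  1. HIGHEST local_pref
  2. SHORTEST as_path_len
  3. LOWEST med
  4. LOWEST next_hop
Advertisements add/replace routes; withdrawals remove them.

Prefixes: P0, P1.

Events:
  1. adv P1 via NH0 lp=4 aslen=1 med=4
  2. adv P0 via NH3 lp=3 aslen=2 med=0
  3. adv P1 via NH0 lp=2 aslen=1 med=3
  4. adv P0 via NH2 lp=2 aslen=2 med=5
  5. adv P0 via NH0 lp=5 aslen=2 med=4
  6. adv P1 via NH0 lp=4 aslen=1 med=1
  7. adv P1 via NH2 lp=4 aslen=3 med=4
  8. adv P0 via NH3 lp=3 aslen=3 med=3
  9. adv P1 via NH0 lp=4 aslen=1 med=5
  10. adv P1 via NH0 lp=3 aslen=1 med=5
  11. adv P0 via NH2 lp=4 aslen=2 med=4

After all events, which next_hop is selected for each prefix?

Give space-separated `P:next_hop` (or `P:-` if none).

Answer: P0:NH0 P1:NH2

Derivation:
Op 1: best P0=- P1=NH0
Op 2: best P0=NH3 P1=NH0
Op 3: best P0=NH3 P1=NH0
Op 4: best P0=NH3 P1=NH0
Op 5: best P0=NH0 P1=NH0
Op 6: best P0=NH0 P1=NH0
Op 7: best P0=NH0 P1=NH0
Op 8: best P0=NH0 P1=NH0
Op 9: best P0=NH0 P1=NH0
Op 10: best P0=NH0 P1=NH2
Op 11: best P0=NH0 P1=NH2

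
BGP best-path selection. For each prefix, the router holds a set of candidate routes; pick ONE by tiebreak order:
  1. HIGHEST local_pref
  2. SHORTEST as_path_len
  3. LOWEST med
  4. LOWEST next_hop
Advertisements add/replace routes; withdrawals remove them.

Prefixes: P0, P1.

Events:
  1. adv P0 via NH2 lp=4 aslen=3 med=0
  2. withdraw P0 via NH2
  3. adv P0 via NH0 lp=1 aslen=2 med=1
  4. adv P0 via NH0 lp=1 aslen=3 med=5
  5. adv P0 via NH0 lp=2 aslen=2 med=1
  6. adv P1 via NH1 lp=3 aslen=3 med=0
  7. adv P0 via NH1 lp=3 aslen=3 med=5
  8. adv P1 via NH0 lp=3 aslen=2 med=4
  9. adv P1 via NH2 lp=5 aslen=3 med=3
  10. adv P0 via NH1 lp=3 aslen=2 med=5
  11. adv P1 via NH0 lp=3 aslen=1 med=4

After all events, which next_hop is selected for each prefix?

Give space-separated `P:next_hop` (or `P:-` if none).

Answer: P0:NH1 P1:NH2

Derivation:
Op 1: best P0=NH2 P1=-
Op 2: best P0=- P1=-
Op 3: best P0=NH0 P1=-
Op 4: best P0=NH0 P1=-
Op 5: best P0=NH0 P1=-
Op 6: best P0=NH0 P1=NH1
Op 7: best P0=NH1 P1=NH1
Op 8: best P0=NH1 P1=NH0
Op 9: best P0=NH1 P1=NH2
Op 10: best P0=NH1 P1=NH2
Op 11: best P0=NH1 P1=NH2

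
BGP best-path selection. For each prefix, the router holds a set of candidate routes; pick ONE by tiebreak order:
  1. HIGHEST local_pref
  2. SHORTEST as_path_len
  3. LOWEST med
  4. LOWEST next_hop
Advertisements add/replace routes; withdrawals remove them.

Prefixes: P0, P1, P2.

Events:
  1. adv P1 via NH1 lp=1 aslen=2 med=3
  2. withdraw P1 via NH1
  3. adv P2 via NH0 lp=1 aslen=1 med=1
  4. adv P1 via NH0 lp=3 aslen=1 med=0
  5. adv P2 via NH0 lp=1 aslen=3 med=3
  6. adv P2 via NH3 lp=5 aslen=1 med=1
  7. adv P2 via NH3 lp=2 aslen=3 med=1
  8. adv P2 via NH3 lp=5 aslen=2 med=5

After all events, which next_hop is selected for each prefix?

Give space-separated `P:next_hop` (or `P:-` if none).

Answer: P0:- P1:NH0 P2:NH3

Derivation:
Op 1: best P0=- P1=NH1 P2=-
Op 2: best P0=- P1=- P2=-
Op 3: best P0=- P1=- P2=NH0
Op 4: best P0=- P1=NH0 P2=NH0
Op 5: best P0=- P1=NH0 P2=NH0
Op 6: best P0=- P1=NH0 P2=NH3
Op 7: best P0=- P1=NH0 P2=NH3
Op 8: best P0=- P1=NH0 P2=NH3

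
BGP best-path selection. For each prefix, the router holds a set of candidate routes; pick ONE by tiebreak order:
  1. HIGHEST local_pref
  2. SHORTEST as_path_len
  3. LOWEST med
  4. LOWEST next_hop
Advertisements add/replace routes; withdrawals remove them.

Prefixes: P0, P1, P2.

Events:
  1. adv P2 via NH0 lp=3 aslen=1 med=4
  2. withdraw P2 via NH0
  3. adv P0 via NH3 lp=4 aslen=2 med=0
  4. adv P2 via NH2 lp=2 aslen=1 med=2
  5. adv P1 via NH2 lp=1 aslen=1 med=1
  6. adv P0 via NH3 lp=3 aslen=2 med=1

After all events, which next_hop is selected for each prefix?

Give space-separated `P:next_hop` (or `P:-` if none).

Op 1: best P0=- P1=- P2=NH0
Op 2: best P0=- P1=- P2=-
Op 3: best P0=NH3 P1=- P2=-
Op 4: best P0=NH3 P1=- P2=NH2
Op 5: best P0=NH3 P1=NH2 P2=NH2
Op 6: best P0=NH3 P1=NH2 P2=NH2

Answer: P0:NH3 P1:NH2 P2:NH2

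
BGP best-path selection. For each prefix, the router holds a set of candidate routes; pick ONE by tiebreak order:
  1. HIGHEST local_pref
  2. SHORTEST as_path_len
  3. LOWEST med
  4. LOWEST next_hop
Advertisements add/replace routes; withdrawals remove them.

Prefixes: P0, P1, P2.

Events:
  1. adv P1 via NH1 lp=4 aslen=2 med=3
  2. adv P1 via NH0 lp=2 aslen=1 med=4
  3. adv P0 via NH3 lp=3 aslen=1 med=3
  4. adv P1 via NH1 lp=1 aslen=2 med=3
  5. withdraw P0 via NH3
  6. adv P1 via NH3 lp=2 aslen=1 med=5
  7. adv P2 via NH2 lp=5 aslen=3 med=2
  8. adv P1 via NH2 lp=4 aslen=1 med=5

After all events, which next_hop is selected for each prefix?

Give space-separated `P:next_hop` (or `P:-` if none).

Op 1: best P0=- P1=NH1 P2=-
Op 2: best P0=- P1=NH1 P2=-
Op 3: best P0=NH3 P1=NH1 P2=-
Op 4: best P0=NH3 P1=NH0 P2=-
Op 5: best P0=- P1=NH0 P2=-
Op 6: best P0=- P1=NH0 P2=-
Op 7: best P0=- P1=NH0 P2=NH2
Op 8: best P0=- P1=NH2 P2=NH2

Answer: P0:- P1:NH2 P2:NH2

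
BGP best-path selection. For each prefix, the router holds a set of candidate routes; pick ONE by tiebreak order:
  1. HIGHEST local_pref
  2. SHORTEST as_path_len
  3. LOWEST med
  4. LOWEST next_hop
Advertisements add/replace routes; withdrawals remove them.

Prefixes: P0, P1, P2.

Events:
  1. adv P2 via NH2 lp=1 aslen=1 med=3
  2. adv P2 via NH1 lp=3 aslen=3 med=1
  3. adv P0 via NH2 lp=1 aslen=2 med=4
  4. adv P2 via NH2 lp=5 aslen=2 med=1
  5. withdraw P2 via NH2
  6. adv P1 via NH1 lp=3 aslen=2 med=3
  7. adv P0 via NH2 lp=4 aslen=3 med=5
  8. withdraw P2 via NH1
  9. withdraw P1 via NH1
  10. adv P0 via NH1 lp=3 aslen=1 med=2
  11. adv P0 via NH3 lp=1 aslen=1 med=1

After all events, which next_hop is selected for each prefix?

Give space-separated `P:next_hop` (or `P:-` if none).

Answer: P0:NH2 P1:- P2:-

Derivation:
Op 1: best P0=- P1=- P2=NH2
Op 2: best P0=- P1=- P2=NH1
Op 3: best P0=NH2 P1=- P2=NH1
Op 4: best P0=NH2 P1=- P2=NH2
Op 5: best P0=NH2 P1=- P2=NH1
Op 6: best P0=NH2 P1=NH1 P2=NH1
Op 7: best P0=NH2 P1=NH1 P2=NH1
Op 8: best P0=NH2 P1=NH1 P2=-
Op 9: best P0=NH2 P1=- P2=-
Op 10: best P0=NH2 P1=- P2=-
Op 11: best P0=NH2 P1=- P2=-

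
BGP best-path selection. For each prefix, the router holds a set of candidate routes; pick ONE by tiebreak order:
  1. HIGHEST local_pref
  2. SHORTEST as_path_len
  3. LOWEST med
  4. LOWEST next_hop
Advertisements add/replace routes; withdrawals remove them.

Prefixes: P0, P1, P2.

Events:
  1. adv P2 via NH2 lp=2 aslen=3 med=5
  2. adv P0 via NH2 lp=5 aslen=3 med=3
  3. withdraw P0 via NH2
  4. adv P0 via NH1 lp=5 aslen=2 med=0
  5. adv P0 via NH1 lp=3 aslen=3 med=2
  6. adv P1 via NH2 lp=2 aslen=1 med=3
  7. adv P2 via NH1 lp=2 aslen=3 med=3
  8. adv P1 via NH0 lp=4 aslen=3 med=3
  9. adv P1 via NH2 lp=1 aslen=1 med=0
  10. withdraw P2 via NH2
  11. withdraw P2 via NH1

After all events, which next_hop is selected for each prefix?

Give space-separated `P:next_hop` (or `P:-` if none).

Op 1: best P0=- P1=- P2=NH2
Op 2: best P0=NH2 P1=- P2=NH2
Op 3: best P0=- P1=- P2=NH2
Op 4: best P0=NH1 P1=- P2=NH2
Op 5: best P0=NH1 P1=- P2=NH2
Op 6: best P0=NH1 P1=NH2 P2=NH2
Op 7: best P0=NH1 P1=NH2 P2=NH1
Op 8: best P0=NH1 P1=NH0 P2=NH1
Op 9: best P0=NH1 P1=NH0 P2=NH1
Op 10: best P0=NH1 P1=NH0 P2=NH1
Op 11: best P0=NH1 P1=NH0 P2=-

Answer: P0:NH1 P1:NH0 P2:-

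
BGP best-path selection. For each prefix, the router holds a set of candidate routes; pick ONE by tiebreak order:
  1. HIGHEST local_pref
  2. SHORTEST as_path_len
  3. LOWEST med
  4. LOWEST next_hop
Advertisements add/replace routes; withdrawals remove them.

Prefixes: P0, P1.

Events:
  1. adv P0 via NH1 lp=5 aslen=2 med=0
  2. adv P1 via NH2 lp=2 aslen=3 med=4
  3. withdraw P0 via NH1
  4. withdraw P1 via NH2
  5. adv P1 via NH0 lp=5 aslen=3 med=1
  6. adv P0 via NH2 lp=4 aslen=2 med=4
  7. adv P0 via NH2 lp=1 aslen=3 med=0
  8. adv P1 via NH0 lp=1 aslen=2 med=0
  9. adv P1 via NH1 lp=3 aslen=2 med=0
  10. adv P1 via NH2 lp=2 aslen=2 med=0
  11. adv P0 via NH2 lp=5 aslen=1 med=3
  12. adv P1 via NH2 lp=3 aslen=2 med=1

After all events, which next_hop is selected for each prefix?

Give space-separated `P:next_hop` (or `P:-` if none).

Answer: P0:NH2 P1:NH1

Derivation:
Op 1: best P0=NH1 P1=-
Op 2: best P0=NH1 P1=NH2
Op 3: best P0=- P1=NH2
Op 4: best P0=- P1=-
Op 5: best P0=- P1=NH0
Op 6: best P0=NH2 P1=NH0
Op 7: best P0=NH2 P1=NH0
Op 8: best P0=NH2 P1=NH0
Op 9: best P0=NH2 P1=NH1
Op 10: best P0=NH2 P1=NH1
Op 11: best P0=NH2 P1=NH1
Op 12: best P0=NH2 P1=NH1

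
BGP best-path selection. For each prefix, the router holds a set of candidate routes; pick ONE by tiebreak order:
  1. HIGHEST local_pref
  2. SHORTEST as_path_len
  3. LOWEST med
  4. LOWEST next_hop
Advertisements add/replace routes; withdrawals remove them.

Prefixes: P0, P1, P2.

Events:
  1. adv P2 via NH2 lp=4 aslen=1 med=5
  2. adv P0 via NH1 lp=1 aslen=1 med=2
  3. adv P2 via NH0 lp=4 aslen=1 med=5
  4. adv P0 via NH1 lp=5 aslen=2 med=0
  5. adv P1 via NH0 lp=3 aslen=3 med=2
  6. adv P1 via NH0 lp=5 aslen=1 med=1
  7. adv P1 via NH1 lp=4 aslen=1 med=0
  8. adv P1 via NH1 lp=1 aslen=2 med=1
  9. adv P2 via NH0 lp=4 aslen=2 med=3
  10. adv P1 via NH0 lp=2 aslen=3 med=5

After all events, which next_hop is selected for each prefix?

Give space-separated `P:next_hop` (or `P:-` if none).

Op 1: best P0=- P1=- P2=NH2
Op 2: best P0=NH1 P1=- P2=NH2
Op 3: best P0=NH1 P1=- P2=NH0
Op 4: best P0=NH1 P1=- P2=NH0
Op 5: best P0=NH1 P1=NH0 P2=NH0
Op 6: best P0=NH1 P1=NH0 P2=NH0
Op 7: best P0=NH1 P1=NH0 P2=NH0
Op 8: best P0=NH1 P1=NH0 P2=NH0
Op 9: best P0=NH1 P1=NH0 P2=NH2
Op 10: best P0=NH1 P1=NH0 P2=NH2

Answer: P0:NH1 P1:NH0 P2:NH2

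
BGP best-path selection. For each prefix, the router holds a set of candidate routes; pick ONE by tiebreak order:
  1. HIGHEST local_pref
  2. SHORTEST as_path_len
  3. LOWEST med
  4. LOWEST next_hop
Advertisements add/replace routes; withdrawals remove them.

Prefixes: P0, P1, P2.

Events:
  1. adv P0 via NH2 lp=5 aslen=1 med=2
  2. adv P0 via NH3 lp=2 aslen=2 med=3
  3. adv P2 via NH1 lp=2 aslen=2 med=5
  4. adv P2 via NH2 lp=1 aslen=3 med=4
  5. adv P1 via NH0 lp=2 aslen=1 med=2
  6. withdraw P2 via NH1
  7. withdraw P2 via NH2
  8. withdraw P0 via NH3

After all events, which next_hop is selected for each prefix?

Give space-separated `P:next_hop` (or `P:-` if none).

Answer: P0:NH2 P1:NH0 P2:-

Derivation:
Op 1: best P0=NH2 P1=- P2=-
Op 2: best P0=NH2 P1=- P2=-
Op 3: best P0=NH2 P1=- P2=NH1
Op 4: best P0=NH2 P1=- P2=NH1
Op 5: best P0=NH2 P1=NH0 P2=NH1
Op 6: best P0=NH2 P1=NH0 P2=NH2
Op 7: best P0=NH2 P1=NH0 P2=-
Op 8: best P0=NH2 P1=NH0 P2=-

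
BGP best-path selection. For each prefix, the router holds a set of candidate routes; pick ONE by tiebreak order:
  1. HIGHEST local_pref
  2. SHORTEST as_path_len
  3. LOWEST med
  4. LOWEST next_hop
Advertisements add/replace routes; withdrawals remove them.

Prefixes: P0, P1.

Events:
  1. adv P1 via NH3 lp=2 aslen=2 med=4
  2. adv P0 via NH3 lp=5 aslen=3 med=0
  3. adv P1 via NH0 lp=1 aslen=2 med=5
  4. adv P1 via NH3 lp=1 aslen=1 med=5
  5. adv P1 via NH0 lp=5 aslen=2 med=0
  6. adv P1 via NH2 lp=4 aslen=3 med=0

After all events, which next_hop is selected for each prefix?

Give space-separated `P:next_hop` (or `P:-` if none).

Answer: P0:NH3 P1:NH0

Derivation:
Op 1: best P0=- P1=NH3
Op 2: best P0=NH3 P1=NH3
Op 3: best P0=NH3 P1=NH3
Op 4: best P0=NH3 P1=NH3
Op 5: best P0=NH3 P1=NH0
Op 6: best P0=NH3 P1=NH0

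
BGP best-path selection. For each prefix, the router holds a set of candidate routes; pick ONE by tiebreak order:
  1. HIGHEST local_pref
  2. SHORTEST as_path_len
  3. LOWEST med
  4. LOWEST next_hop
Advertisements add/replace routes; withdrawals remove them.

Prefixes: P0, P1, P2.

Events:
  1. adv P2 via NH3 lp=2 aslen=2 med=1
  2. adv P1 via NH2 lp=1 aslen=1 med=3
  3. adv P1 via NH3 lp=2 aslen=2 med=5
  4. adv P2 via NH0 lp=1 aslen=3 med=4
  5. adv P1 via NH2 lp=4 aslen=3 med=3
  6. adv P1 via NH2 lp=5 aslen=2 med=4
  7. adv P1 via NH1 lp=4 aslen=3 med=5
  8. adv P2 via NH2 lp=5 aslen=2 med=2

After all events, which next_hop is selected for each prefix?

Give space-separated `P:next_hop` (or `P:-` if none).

Op 1: best P0=- P1=- P2=NH3
Op 2: best P0=- P1=NH2 P2=NH3
Op 3: best P0=- P1=NH3 P2=NH3
Op 4: best P0=- P1=NH3 P2=NH3
Op 5: best P0=- P1=NH2 P2=NH3
Op 6: best P0=- P1=NH2 P2=NH3
Op 7: best P0=- P1=NH2 P2=NH3
Op 8: best P0=- P1=NH2 P2=NH2

Answer: P0:- P1:NH2 P2:NH2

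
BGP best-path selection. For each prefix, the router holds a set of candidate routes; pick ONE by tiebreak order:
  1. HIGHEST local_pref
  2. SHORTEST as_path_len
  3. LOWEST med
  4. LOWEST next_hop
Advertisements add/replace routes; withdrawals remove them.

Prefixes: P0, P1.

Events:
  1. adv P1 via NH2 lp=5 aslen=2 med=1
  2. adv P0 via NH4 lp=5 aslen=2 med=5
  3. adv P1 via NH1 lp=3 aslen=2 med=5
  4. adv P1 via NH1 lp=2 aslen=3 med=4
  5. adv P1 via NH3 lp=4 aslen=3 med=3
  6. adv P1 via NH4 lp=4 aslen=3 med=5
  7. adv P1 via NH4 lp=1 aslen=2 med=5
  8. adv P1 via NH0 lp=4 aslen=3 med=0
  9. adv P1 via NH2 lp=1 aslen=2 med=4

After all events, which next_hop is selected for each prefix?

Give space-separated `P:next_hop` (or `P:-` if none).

Answer: P0:NH4 P1:NH0

Derivation:
Op 1: best P0=- P1=NH2
Op 2: best P0=NH4 P1=NH2
Op 3: best P0=NH4 P1=NH2
Op 4: best P0=NH4 P1=NH2
Op 5: best P0=NH4 P1=NH2
Op 6: best P0=NH4 P1=NH2
Op 7: best P0=NH4 P1=NH2
Op 8: best P0=NH4 P1=NH2
Op 9: best P0=NH4 P1=NH0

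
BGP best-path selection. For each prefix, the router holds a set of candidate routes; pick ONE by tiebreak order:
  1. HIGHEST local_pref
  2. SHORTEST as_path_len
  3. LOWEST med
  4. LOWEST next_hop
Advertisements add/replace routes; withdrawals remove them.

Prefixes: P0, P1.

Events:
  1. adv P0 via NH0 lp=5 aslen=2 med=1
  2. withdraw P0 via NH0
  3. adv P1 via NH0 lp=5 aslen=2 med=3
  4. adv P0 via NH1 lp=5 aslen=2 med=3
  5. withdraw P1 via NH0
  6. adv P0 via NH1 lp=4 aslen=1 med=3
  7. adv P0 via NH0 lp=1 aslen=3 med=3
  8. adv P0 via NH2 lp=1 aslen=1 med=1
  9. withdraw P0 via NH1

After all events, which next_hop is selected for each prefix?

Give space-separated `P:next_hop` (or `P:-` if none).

Answer: P0:NH2 P1:-

Derivation:
Op 1: best P0=NH0 P1=-
Op 2: best P0=- P1=-
Op 3: best P0=- P1=NH0
Op 4: best P0=NH1 P1=NH0
Op 5: best P0=NH1 P1=-
Op 6: best P0=NH1 P1=-
Op 7: best P0=NH1 P1=-
Op 8: best P0=NH1 P1=-
Op 9: best P0=NH2 P1=-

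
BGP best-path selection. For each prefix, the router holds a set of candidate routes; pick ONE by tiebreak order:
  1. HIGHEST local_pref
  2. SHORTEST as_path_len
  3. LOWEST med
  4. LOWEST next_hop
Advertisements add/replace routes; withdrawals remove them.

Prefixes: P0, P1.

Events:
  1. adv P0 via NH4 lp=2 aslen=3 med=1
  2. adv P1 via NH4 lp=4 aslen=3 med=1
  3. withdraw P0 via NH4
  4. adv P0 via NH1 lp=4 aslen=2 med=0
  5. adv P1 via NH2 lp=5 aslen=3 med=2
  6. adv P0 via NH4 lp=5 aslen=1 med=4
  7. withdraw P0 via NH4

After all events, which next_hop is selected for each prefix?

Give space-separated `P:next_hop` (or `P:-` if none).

Op 1: best P0=NH4 P1=-
Op 2: best P0=NH4 P1=NH4
Op 3: best P0=- P1=NH4
Op 4: best P0=NH1 P1=NH4
Op 5: best P0=NH1 P1=NH2
Op 6: best P0=NH4 P1=NH2
Op 7: best P0=NH1 P1=NH2

Answer: P0:NH1 P1:NH2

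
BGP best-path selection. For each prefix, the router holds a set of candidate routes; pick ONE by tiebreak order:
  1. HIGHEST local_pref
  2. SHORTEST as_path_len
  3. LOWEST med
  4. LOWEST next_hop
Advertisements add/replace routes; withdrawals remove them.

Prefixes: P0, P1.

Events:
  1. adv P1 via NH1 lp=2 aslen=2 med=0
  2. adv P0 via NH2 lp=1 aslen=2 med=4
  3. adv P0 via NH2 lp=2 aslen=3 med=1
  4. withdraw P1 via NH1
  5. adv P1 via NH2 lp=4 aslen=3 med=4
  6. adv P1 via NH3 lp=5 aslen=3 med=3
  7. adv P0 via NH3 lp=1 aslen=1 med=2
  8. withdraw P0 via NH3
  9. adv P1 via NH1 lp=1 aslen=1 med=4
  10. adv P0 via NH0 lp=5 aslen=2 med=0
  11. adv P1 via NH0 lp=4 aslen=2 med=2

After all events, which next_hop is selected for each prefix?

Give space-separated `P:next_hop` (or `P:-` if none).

Answer: P0:NH0 P1:NH3

Derivation:
Op 1: best P0=- P1=NH1
Op 2: best P0=NH2 P1=NH1
Op 3: best P0=NH2 P1=NH1
Op 4: best P0=NH2 P1=-
Op 5: best P0=NH2 P1=NH2
Op 6: best P0=NH2 P1=NH3
Op 7: best P0=NH2 P1=NH3
Op 8: best P0=NH2 P1=NH3
Op 9: best P0=NH2 P1=NH3
Op 10: best P0=NH0 P1=NH3
Op 11: best P0=NH0 P1=NH3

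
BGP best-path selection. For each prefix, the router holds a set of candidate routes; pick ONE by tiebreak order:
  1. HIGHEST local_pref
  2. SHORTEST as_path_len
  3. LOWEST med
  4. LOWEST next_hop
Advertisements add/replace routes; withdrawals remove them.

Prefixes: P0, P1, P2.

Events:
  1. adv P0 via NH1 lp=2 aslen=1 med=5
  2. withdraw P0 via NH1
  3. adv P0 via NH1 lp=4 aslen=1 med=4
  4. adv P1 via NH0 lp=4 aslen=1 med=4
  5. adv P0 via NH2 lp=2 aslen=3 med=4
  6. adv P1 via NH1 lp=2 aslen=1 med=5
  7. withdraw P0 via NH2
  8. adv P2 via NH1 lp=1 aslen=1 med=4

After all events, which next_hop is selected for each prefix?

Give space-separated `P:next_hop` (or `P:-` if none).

Op 1: best P0=NH1 P1=- P2=-
Op 2: best P0=- P1=- P2=-
Op 3: best P0=NH1 P1=- P2=-
Op 4: best P0=NH1 P1=NH0 P2=-
Op 5: best P0=NH1 P1=NH0 P2=-
Op 6: best P0=NH1 P1=NH0 P2=-
Op 7: best P0=NH1 P1=NH0 P2=-
Op 8: best P0=NH1 P1=NH0 P2=NH1

Answer: P0:NH1 P1:NH0 P2:NH1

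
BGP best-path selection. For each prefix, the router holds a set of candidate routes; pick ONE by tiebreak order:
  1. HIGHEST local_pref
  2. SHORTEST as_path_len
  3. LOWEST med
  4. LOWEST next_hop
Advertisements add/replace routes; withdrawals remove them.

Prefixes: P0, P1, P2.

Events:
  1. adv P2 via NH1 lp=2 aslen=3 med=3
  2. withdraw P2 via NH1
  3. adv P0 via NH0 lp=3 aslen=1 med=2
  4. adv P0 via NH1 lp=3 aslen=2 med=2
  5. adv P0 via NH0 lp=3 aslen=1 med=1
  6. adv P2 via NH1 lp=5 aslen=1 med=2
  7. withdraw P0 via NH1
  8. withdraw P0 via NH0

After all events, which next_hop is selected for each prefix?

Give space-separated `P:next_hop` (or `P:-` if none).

Op 1: best P0=- P1=- P2=NH1
Op 2: best P0=- P1=- P2=-
Op 3: best P0=NH0 P1=- P2=-
Op 4: best P0=NH0 P1=- P2=-
Op 5: best P0=NH0 P1=- P2=-
Op 6: best P0=NH0 P1=- P2=NH1
Op 7: best P0=NH0 P1=- P2=NH1
Op 8: best P0=- P1=- P2=NH1

Answer: P0:- P1:- P2:NH1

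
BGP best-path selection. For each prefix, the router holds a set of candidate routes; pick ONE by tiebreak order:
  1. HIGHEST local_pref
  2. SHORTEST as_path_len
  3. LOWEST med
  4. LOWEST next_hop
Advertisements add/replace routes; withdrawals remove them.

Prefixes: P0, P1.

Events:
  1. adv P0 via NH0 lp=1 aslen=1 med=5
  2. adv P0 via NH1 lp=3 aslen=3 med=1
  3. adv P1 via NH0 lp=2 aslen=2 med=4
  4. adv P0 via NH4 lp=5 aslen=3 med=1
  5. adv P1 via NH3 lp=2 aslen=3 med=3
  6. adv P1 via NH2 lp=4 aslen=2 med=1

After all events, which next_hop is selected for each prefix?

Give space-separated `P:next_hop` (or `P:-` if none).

Answer: P0:NH4 P1:NH2

Derivation:
Op 1: best P0=NH0 P1=-
Op 2: best P0=NH1 P1=-
Op 3: best P0=NH1 P1=NH0
Op 4: best P0=NH4 P1=NH0
Op 5: best P0=NH4 P1=NH0
Op 6: best P0=NH4 P1=NH2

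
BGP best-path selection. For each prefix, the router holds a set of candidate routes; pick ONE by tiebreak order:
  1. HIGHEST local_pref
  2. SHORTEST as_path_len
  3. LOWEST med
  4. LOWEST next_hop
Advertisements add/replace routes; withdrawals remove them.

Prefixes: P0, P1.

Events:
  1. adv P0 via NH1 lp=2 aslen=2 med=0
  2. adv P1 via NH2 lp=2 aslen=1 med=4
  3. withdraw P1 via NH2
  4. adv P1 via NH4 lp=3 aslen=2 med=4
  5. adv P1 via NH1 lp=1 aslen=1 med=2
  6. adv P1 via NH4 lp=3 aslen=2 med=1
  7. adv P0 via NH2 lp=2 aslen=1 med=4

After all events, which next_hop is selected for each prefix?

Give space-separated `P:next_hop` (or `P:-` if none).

Op 1: best P0=NH1 P1=-
Op 2: best P0=NH1 P1=NH2
Op 3: best P0=NH1 P1=-
Op 4: best P0=NH1 P1=NH4
Op 5: best P0=NH1 P1=NH4
Op 6: best P0=NH1 P1=NH4
Op 7: best P0=NH2 P1=NH4

Answer: P0:NH2 P1:NH4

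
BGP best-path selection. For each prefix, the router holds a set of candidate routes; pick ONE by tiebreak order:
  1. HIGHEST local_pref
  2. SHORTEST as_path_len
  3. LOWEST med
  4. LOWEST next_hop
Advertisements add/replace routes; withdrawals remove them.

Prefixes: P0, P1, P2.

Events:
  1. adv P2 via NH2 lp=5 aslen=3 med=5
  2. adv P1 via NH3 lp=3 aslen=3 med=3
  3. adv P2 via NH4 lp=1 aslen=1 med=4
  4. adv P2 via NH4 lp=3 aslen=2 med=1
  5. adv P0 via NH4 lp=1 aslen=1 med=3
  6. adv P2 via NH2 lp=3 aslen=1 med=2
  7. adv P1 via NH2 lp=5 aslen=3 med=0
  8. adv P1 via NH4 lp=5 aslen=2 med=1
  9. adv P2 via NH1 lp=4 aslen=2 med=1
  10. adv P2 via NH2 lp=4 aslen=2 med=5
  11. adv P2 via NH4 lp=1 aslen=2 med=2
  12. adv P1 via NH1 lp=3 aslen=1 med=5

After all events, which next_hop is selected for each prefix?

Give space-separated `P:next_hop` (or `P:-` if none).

Answer: P0:NH4 P1:NH4 P2:NH1

Derivation:
Op 1: best P0=- P1=- P2=NH2
Op 2: best P0=- P1=NH3 P2=NH2
Op 3: best P0=- P1=NH3 P2=NH2
Op 4: best P0=- P1=NH3 P2=NH2
Op 5: best P0=NH4 P1=NH3 P2=NH2
Op 6: best P0=NH4 P1=NH3 P2=NH2
Op 7: best P0=NH4 P1=NH2 P2=NH2
Op 8: best P0=NH4 P1=NH4 P2=NH2
Op 9: best P0=NH4 P1=NH4 P2=NH1
Op 10: best P0=NH4 P1=NH4 P2=NH1
Op 11: best P0=NH4 P1=NH4 P2=NH1
Op 12: best P0=NH4 P1=NH4 P2=NH1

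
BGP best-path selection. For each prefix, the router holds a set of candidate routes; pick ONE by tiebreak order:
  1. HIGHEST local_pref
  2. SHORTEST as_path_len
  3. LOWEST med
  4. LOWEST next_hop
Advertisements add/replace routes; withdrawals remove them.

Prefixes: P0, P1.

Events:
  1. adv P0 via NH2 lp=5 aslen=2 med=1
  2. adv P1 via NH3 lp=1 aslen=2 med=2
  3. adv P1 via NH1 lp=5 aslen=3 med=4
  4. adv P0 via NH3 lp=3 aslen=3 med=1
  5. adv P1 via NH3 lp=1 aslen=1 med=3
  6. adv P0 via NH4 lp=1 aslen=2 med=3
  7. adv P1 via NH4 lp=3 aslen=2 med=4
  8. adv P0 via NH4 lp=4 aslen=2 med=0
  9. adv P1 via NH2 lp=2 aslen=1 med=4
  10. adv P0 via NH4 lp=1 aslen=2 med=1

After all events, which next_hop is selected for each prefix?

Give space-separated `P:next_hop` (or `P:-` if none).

Answer: P0:NH2 P1:NH1

Derivation:
Op 1: best P0=NH2 P1=-
Op 2: best P0=NH2 P1=NH3
Op 3: best P0=NH2 P1=NH1
Op 4: best P0=NH2 P1=NH1
Op 5: best P0=NH2 P1=NH1
Op 6: best P0=NH2 P1=NH1
Op 7: best P0=NH2 P1=NH1
Op 8: best P0=NH2 P1=NH1
Op 9: best P0=NH2 P1=NH1
Op 10: best P0=NH2 P1=NH1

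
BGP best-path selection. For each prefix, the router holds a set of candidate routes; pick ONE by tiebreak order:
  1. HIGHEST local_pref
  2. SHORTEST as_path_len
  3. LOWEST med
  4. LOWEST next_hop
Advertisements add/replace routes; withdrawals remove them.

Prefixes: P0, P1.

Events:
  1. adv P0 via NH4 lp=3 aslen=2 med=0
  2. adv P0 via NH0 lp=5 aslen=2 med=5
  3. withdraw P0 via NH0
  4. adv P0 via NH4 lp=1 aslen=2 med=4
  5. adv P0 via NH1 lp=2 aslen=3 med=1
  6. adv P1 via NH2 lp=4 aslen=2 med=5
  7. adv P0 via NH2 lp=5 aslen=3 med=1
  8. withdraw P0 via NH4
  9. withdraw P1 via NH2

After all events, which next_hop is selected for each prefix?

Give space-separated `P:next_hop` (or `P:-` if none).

Op 1: best P0=NH4 P1=-
Op 2: best P0=NH0 P1=-
Op 3: best P0=NH4 P1=-
Op 4: best P0=NH4 P1=-
Op 5: best P0=NH1 P1=-
Op 6: best P0=NH1 P1=NH2
Op 7: best P0=NH2 P1=NH2
Op 8: best P0=NH2 P1=NH2
Op 9: best P0=NH2 P1=-

Answer: P0:NH2 P1:-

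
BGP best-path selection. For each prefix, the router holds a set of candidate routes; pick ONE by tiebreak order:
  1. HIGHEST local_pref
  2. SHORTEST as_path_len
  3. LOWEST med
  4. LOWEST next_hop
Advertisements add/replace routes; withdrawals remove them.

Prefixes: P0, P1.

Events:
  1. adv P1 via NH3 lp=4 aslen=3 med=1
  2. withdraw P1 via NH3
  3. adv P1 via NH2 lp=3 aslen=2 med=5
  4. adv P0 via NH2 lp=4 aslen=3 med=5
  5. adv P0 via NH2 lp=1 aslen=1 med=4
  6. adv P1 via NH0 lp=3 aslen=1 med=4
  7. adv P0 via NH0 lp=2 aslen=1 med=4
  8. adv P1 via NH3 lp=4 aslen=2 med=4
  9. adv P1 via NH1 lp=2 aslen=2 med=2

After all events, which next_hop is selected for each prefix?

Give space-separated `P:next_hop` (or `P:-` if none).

Op 1: best P0=- P1=NH3
Op 2: best P0=- P1=-
Op 3: best P0=- P1=NH2
Op 4: best P0=NH2 P1=NH2
Op 5: best P0=NH2 P1=NH2
Op 6: best P0=NH2 P1=NH0
Op 7: best P0=NH0 P1=NH0
Op 8: best P0=NH0 P1=NH3
Op 9: best P0=NH0 P1=NH3

Answer: P0:NH0 P1:NH3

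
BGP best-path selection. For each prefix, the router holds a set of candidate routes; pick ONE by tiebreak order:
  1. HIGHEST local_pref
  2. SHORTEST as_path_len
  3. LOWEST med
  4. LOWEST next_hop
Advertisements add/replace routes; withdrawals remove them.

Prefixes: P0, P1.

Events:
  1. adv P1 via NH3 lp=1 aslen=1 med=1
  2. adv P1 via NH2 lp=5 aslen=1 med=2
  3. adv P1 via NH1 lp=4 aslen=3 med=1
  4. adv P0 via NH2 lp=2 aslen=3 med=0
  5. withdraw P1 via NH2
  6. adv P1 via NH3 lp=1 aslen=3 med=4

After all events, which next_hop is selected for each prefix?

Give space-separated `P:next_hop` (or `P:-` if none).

Op 1: best P0=- P1=NH3
Op 2: best P0=- P1=NH2
Op 3: best P0=- P1=NH2
Op 4: best P0=NH2 P1=NH2
Op 5: best P0=NH2 P1=NH1
Op 6: best P0=NH2 P1=NH1

Answer: P0:NH2 P1:NH1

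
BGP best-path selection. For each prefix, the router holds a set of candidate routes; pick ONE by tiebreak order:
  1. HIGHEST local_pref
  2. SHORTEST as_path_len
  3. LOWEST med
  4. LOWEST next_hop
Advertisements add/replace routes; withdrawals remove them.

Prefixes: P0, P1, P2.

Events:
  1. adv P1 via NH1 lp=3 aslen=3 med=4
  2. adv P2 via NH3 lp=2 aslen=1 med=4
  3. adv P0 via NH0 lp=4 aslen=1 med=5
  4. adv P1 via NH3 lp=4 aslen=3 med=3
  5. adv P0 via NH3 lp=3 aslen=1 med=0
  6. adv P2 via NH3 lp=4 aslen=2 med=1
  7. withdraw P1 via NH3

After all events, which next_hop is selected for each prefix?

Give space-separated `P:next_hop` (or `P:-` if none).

Answer: P0:NH0 P1:NH1 P2:NH3

Derivation:
Op 1: best P0=- P1=NH1 P2=-
Op 2: best P0=- P1=NH1 P2=NH3
Op 3: best P0=NH0 P1=NH1 P2=NH3
Op 4: best P0=NH0 P1=NH3 P2=NH3
Op 5: best P0=NH0 P1=NH3 P2=NH3
Op 6: best P0=NH0 P1=NH3 P2=NH3
Op 7: best P0=NH0 P1=NH1 P2=NH3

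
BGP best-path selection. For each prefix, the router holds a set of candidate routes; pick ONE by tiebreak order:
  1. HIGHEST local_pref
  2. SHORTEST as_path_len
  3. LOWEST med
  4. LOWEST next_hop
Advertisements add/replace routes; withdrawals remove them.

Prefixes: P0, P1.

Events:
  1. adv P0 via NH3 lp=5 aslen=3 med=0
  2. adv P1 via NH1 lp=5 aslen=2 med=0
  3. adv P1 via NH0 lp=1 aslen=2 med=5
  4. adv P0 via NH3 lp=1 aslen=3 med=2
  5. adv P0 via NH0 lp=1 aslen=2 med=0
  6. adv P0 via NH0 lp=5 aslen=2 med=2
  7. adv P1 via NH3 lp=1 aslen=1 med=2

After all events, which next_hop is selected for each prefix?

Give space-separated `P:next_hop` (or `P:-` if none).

Op 1: best P0=NH3 P1=-
Op 2: best P0=NH3 P1=NH1
Op 3: best P0=NH3 P1=NH1
Op 4: best P0=NH3 P1=NH1
Op 5: best P0=NH0 P1=NH1
Op 6: best P0=NH0 P1=NH1
Op 7: best P0=NH0 P1=NH1

Answer: P0:NH0 P1:NH1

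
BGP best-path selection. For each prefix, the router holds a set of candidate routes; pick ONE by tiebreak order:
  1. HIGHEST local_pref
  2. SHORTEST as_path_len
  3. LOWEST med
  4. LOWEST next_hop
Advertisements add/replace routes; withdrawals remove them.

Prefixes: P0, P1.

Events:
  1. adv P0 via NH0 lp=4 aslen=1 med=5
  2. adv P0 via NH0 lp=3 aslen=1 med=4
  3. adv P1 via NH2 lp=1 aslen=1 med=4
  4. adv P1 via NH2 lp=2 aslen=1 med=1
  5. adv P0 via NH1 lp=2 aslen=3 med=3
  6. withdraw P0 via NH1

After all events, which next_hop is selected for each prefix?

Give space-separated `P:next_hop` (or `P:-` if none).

Answer: P0:NH0 P1:NH2

Derivation:
Op 1: best P0=NH0 P1=-
Op 2: best P0=NH0 P1=-
Op 3: best P0=NH0 P1=NH2
Op 4: best P0=NH0 P1=NH2
Op 5: best P0=NH0 P1=NH2
Op 6: best P0=NH0 P1=NH2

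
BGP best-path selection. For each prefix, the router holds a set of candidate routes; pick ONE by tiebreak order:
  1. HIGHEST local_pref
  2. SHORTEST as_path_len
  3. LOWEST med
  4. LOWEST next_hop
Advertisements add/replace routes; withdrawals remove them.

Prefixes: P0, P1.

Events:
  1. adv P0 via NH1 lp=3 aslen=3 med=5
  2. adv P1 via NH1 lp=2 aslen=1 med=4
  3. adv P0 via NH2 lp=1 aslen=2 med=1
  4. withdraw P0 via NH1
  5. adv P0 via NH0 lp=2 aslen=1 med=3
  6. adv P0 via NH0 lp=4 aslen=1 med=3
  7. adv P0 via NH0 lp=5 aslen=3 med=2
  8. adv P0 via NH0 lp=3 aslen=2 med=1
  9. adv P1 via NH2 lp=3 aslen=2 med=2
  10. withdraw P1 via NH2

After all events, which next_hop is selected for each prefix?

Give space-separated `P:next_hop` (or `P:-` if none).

Answer: P0:NH0 P1:NH1

Derivation:
Op 1: best P0=NH1 P1=-
Op 2: best P0=NH1 P1=NH1
Op 3: best P0=NH1 P1=NH1
Op 4: best P0=NH2 P1=NH1
Op 5: best P0=NH0 P1=NH1
Op 6: best P0=NH0 P1=NH1
Op 7: best P0=NH0 P1=NH1
Op 8: best P0=NH0 P1=NH1
Op 9: best P0=NH0 P1=NH2
Op 10: best P0=NH0 P1=NH1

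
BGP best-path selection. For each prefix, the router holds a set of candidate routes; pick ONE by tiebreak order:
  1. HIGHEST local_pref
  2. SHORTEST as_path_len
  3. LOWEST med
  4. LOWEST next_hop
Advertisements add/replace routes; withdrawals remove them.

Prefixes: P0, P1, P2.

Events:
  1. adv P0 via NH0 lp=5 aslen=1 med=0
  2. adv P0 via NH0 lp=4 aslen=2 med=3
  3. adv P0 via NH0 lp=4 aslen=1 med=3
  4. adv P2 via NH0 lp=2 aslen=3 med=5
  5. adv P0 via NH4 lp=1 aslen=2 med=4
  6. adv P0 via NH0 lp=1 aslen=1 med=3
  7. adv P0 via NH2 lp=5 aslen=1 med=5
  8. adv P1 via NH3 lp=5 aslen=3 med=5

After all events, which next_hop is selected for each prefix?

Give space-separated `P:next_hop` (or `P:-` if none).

Op 1: best P0=NH0 P1=- P2=-
Op 2: best P0=NH0 P1=- P2=-
Op 3: best P0=NH0 P1=- P2=-
Op 4: best P0=NH0 P1=- P2=NH0
Op 5: best P0=NH0 P1=- P2=NH0
Op 6: best P0=NH0 P1=- P2=NH0
Op 7: best P0=NH2 P1=- P2=NH0
Op 8: best P0=NH2 P1=NH3 P2=NH0

Answer: P0:NH2 P1:NH3 P2:NH0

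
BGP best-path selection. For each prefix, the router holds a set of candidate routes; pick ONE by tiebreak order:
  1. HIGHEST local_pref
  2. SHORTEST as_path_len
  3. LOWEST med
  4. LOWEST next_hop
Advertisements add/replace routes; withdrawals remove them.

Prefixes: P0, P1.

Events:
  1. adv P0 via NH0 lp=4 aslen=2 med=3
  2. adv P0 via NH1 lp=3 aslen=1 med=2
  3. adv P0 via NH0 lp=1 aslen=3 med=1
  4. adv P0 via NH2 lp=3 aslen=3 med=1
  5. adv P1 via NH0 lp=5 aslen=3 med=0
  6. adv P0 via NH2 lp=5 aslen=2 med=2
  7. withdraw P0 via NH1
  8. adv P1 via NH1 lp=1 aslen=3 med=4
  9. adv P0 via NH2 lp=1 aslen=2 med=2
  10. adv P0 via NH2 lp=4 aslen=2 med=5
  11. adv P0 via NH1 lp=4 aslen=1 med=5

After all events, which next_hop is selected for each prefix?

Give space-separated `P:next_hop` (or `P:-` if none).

Op 1: best P0=NH0 P1=-
Op 2: best P0=NH0 P1=-
Op 3: best P0=NH1 P1=-
Op 4: best P0=NH1 P1=-
Op 5: best P0=NH1 P1=NH0
Op 6: best P0=NH2 P1=NH0
Op 7: best P0=NH2 P1=NH0
Op 8: best P0=NH2 P1=NH0
Op 9: best P0=NH2 P1=NH0
Op 10: best P0=NH2 P1=NH0
Op 11: best P0=NH1 P1=NH0

Answer: P0:NH1 P1:NH0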